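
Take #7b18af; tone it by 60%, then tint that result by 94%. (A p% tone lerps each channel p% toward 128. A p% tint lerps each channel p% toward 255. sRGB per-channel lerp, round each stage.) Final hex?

#7b18af is rgb(123, 24, 175).
Per channel, c → c + 0.6(128 − c):
  R: 123 + 0.6×(128−123) = 123 + 3 = 126 → 126
  G: 24 + 62.4 = 86.4 → 86
  B: 175 + 0.6×(128−175) = 175 − 28.2 = 146.8 → 147
After the tone: rgb(126, 86, 147) = #7e5693.
A 94% tint moves each channel 94% toward 255:
  R: 126 + 0.94×(255−126) = 126 + 121.26 = 247.26 → 247
  G: 86 + 0.94×(255−86) = 86 + 158.86 = 244.86 → 245
  B: 147 + 0.94×(255−147) = 147 + 101.52 = 248.52 → 249
rgb(247, 245, 249) = #f7f5f9.

#f7f5f9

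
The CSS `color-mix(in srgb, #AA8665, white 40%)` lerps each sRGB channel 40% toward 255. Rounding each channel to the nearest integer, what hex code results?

#AA8665 is rgb(170, 134, 101).
Per channel, c → c + 0.4(255 − c):
  R: 170 + 0.4×(255−170) = 170 + 34 = 204 → 204
  G: 134 + 48.4 = 182.4 → 182
  B: 101 + 61.6 = 162.6 → 163
rgb(204, 182, 163) = #CCB6A3.

#CCB6A3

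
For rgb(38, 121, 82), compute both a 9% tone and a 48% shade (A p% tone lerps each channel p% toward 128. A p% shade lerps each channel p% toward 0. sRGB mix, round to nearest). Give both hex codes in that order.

9% tone:
  R: 38 + 0.09×(128−38) = 38 + 8.1 = 46.1 → 46
  G: 121 + 0.63 = 121.63 → 122
  B: 82 + 4.14 = 86.14 → 86
  → #2E7A56
48% shade:
  R: 38 − 18.24 = 19.76 → 20
  G: 121 − 58.08 = 62.92 → 63
  B: 82 − 39.36 = 42.64 → 43
  → #143F2B

#2E7A56, #143F2B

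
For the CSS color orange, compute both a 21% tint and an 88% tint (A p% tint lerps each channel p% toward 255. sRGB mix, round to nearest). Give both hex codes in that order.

CSS orange is rgb(255, 165, 0).
21% tint:
  R: 255 + 0 = 255 → 255
  G: 165 + 18.9 = 183.9 → 184
  B: 0 + 0.21×(255−0) = 0 + 53.55 = 53.55 → 54
  → #ffb836
88% tint:
  R: 255 + 0.88×(255−255) = 255 + 0 = 255 → 255
  G: 165 + 0.88×(255−165) = 165 + 79.2 = 244.2 → 244
  B: 0 + 0.88×(255−0) = 0 + 224.4 = 224.4 → 224
  → #fff4e0

#ffb836, #fff4e0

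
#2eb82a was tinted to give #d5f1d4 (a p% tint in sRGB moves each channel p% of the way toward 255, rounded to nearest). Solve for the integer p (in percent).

#2eb82a is rgb(46, 184, 42); #d5f1d4 is rgb(213, 241, 212).
On the B channel (widest range): 212 ≈ 42 + (p/100)(255 − 42), so p ≈ 100×(212 − 42)/(255 − 42) = 17000/213 = 79.81.
p = 80 reproduces all three channels after rounding.

80%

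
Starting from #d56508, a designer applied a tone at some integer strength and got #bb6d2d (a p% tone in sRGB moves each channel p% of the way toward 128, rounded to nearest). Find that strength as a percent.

31%

#d56508 is rgb(213, 101, 8); #bb6d2d is rgb(187, 109, 45).
On the B channel (widest range): 45 ≈ 8 + (p/100)(128 − 8), so p ≈ 100×(45 − 8)/(128 − 8) = 3700/120 = 30.83.
p = 31 reproduces all three channels after rounding.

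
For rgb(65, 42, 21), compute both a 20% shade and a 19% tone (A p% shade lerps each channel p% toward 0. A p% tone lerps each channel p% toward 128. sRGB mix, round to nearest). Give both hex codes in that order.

#342211, #4D3A29

20% shade:
  R: 65 − 13 = 52 → 52
  G: 42 + 0.2×(0−42) = 42 − 8.4 = 33.6 → 34
  B: 21 + 0.2×(0−21) = 21 − 4.2 = 16.8 → 17
  → #342211
19% tone:
  R: 65 + 0.19×(128−65) = 65 + 11.97 = 76.97 → 77
  G: 42 + 0.19×(128−42) = 42 + 16.34 = 58.34 → 58
  B: 21 + 20.33 = 41.33 → 41
  → #4D3A29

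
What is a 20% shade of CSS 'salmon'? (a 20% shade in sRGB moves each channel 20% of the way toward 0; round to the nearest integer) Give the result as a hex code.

CSS salmon is rgb(250, 128, 114).
Lerp each channel 20% toward 0:
  R: 250 + 0.2×(0−250) = 250 − 50 = 200 → 200
  G: 128 − 25.6 = 102.4 → 102
  B: 114 + 0.2×(0−114) = 114 − 22.8 = 91.2 → 91
rgb(200, 102, 91) = #C8665B.

#C8665B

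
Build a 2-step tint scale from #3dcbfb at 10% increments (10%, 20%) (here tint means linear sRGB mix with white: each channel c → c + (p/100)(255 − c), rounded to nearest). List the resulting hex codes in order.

#3dcbfb is rgb(61, 203, 251).
10%: (61 + 19.4 = 80.4→80, 203 + 5.2 = 208.2→208, 251→251) → #50d0fb
20%: (61 + 38.8 = 99.8→100, 203 + 10.4 = 213.4→213, 251 + 0.8 = 251.8→252) → #64d5fc

#50d0fb, #64d5fc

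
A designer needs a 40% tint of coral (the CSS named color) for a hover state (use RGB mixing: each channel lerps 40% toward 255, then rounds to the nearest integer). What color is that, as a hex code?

#FFB296

CSS coral is rgb(255, 127, 80).
Lerp each channel 40% toward 255:
  R: 255 + 0 = 255 → 255
  G: 127 + 0.4×(255−127) = 127 + 51.2 = 178.2 → 178
  B: 80 + 0.4×(255−80) = 80 + 70 = 150 → 150
rgb(255, 178, 150) = #FFB296.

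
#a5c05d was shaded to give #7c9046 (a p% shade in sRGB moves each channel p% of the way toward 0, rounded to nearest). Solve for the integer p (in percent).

25%

#a5c05d is rgb(165, 192, 93); #7c9046 is rgb(124, 144, 70).
On the G channel (widest range): 144 ≈ 192 + (p/100)(0 − 192), so p ≈ 100×(144 − 192)/(0 − 192) = -4800/-192 = 25.00.
p = 25 reproduces all three channels after rounding.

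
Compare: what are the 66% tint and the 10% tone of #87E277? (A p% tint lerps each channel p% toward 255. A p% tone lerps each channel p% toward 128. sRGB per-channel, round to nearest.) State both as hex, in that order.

#87E277 is rgb(135, 226, 119).
66% tint:
  R: 135 + 79.2 = 214.2 → 214
  G: 226 + 0.66×(255−226) = 226 + 19.14 = 245.14 → 245
  B: 119 + 0.66×(255−119) = 119 + 89.76 = 208.76 → 209
  → #D6F5D1
10% tone:
  R: 135 + 0.1×(128−135) = 135 − 0.7 = 134.3 → 134
  G: 226 − 9.8 = 216.2 → 216
  B: 119 + 0.9 = 119.9 → 120
  → #86D878

#D6F5D1, #86D878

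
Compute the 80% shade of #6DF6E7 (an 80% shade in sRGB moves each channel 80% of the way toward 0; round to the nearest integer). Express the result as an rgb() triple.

#6DF6E7 is rgb(109, 246, 231).
Per channel, c → c + 0.8(0 − c):
  R: 109 + 0.8×(0−109) = 109 − 87.2 = 21.8 → 22
  G: 246 + 0.8×(0−246) = 246 − 196.8 = 49.2 → 49
  B: 231 + 0.8×(0−231) = 231 − 184.8 = 46.2 → 46

rgb(22, 49, 46)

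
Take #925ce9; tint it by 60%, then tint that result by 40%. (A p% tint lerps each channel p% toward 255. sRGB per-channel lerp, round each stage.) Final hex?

#e5d8fa

#925ce9 is rgb(146, 92, 233).
A 60% tint moves each channel 60% toward 255:
  R: 146 + 65.4 = 211.4 → 211
  G: 92 + 97.8 = 189.8 → 190
  B: 233 + 0.6×(255−233) = 233 + 13.2 = 246.2 → 246
After the tint: rgb(211, 190, 246) = #d3bef6.
Per channel, c → c + 0.4(255 − c):
  R: 211 + 0.4×(255−211) = 211 + 17.6 = 228.6 → 229
  G: 190 + 26 = 216 → 216
  B: 246 + 0.4×(255−246) = 246 + 3.6 = 249.6 → 250
rgb(229, 216, 250) = #e5d8fa.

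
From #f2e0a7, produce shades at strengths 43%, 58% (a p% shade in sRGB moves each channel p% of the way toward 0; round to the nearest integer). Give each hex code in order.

#f2e0a7 is rgb(242, 224, 167).
43%: (242 − 104.06 = 137.94→138, 224 − 96.32 = 127.68→128, 167 − 71.81 = 95.19→95) → #8a805f
58%: (242 − 140.36 = 101.64→102, 224 − 129.92 = 94.08→94, 167 − 96.86 = 70.14→70) → #665e46

#8a805f, #665e46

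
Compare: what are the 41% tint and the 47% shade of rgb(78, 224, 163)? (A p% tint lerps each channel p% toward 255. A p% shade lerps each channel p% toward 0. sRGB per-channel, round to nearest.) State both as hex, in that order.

41% tint:
  R: 78 + 0.41×(255−78) = 78 + 72.57 = 150.57 → 151
  G: 224 + 0.41×(255−224) = 224 + 12.71 = 236.71 → 237
  B: 163 + 37.72 = 200.72 → 201
  → #97edc9
47% shade:
  R: 78 − 36.66 = 41.34 → 41
  G: 224 − 105.28 = 118.72 → 119
  B: 163 − 76.61 = 86.39 → 86
  → #297756

#97edc9, #297756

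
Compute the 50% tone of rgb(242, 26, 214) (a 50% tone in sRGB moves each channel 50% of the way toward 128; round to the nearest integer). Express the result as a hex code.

#b94dab

Per channel, c → c + 0.5(128 − c):
  R: 242 + 0.5×(128−242) = 242 − 57 = 185 → 185
  G: 26 + 51 = 77 → 77
  B: 214 + 0.5×(128−214) = 214 − 43 = 171 → 171
rgb(185, 77, 171) = #b94dab.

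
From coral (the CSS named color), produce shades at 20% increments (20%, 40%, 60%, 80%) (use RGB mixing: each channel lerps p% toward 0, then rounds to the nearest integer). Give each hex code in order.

#CC6640, #994C30, #663320, #331910

CSS coral is rgb(255, 127, 80).
20%: (255 − 51 = 204→204, 127 − 25.4 = 101.6→102, 80 − 16 = 64→64) → #CC6640
40%: (255 − 102 = 153→153, 127 − 50.8 = 76.2→76, 80 − 32 = 48→48) → #994C30
60%: (255 − 153 = 102→102, 127 − 76.2 = 50.8→51, 80 − 48 = 32→32) → #663320
80%: (255 − 204 = 51→51, 127 − 101.6 = 25.4→25, 80 − 64 = 16→16) → #331910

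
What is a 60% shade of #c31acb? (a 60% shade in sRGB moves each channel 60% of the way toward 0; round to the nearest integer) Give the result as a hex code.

#4e0a51

#c31acb is rgb(195, 26, 203).
Per channel, c → c + 0.6(0 − c):
  R: 195 + 0.6×(0−195) = 195 − 117 = 78 → 78
  G: 26 + 0.6×(0−26) = 26 − 15.6 = 10.4 → 10
  B: 203 + 0.6×(0−203) = 203 − 121.8 = 81.2 → 81
rgb(78, 10, 81) = #4e0a51.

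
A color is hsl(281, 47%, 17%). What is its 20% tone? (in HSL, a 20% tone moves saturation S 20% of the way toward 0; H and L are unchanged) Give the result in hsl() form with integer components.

hsl(281, 38%, 17%)

S moves 20% from 47 toward 0: 47 − 9.4 = 37.6 → 38.
H and L are unchanged.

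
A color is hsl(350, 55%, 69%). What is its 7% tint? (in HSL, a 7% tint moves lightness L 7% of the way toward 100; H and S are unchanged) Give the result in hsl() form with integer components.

L moves 7% from 69 toward 100: 69 + 2.17 = 71.17 → 71.
H and S are unchanged.

hsl(350, 55%, 71%)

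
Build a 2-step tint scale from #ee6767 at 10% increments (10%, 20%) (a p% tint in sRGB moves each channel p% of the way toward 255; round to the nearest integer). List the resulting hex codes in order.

#f07676, #f18585

#ee6767 is rgb(238, 103, 103).
10%: (238 + 1.7 = 239.7→240, 103 + 15.2 = 118.2→118, 103 + 15.2 = 118.2→118) → #f07676
20%: (238 + 3.4 = 241.4→241, 103 + 30.4 = 133.4→133, 103 + 30.4 = 133.4→133) → #f18585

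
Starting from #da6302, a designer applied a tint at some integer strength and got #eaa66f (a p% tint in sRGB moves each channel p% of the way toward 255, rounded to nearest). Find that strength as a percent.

43%

#da6302 is rgb(218, 99, 2); #eaa66f is rgb(234, 166, 111).
On the B channel (widest range): 111 ≈ 2 + (p/100)(255 − 2), so p ≈ 100×(111 − 2)/(255 − 2) = 10900/253 = 43.08.
p = 43 reproduces all three channels after rounding.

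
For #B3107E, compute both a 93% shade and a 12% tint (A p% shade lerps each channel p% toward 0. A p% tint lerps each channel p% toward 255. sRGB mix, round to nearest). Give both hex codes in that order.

#B3107E is rgb(179, 16, 126).
93% shade:
  R: 179 + 0.93×(0−179) = 179 − 166.47 = 12.53 → 13
  G: 16 + 0.93×(0−16) = 16 − 14.88 = 1.12 → 1
  B: 126 + 0.93×(0−126) = 126 − 117.18 = 8.82 → 9
  → #0D0109
12% tint:
  R: 179 + 0.12×(255−179) = 179 + 9.12 = 188.12 → 188
  G: 16 + 0.12×(255−16) = 16 + 28.68 = 44.68 → 45
  B: 126 + 15.48 = 141.48 → 141
  → #BC2D8D

#0D0109, #BC2D8D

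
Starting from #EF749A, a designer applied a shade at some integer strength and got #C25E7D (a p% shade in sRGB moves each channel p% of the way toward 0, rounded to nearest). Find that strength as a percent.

19%

#EF749A is rgb(239, 116, 154); #C25E7D is rgb(194, 94, 125).
On the R channel (widest range): 194 ≈ 239 + (p/100)(0 − 239), so p ≈ 100×(194 − 239)/(0 − 239) = -4500/-239 = 18.83.
p = 19 reproduces all three channels after rounding.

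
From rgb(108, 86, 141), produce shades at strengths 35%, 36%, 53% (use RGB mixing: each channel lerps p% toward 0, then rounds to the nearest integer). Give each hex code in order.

#46385C, #45375A, #332842

35%: (108 − 37.8 = 70.2→70, 86 − 30.1 = 55.9→56, 141 − 49.35 = 91.65→92) → #46385C
36%: (108 − 38.88 = 69.12→69, 86 − 30.96 = 55.04→55, 141 − 50.76 = 90.24→90) → #45375A
53%: (108 − 57.24 = 50.76→51, 86 − 45.58 = 40.42→40, 141 − 74.73 = 66.27→66) → #332842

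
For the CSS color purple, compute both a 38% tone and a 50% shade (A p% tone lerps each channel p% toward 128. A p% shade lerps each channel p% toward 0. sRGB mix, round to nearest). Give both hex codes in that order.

#803180, #400040

CSS purple is rgb(128, 0, 128).
38% tone:
  R: 128 + 0.38×(128−128) = 128 + 0 = 128 → 128
  G: 0 + 0.38×(128−0) = 0 + 48.64 = 48.64 → 49
  B: 128 + 0.38×(128−128) = 128 + 0 = 128 → 128
  → #803180
50% shade:
  R: 128 − 64 = 64 → 64
  G: 0 + 0.5×(0−0) = 0 + 0 = 0 → 0
  B: 128 + 0.5×(0−128) = 128 − 64 = 64 → 64
  → #400040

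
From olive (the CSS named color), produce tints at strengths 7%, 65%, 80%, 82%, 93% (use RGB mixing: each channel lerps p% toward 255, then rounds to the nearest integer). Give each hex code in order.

#898912, #D3D3A6, #E6E6CC, #E8E8D1, #F6F6ED

CSS olive is rgb(128, 128, 0).
7%: (128 + 8.89 = 136.89→137, 128 + 8.89 = 136.89→137, 0 + 17.85 = 17.85→18) → #898912
65%: (128 + 82.55 = 210.55→211, 128 + 82.55 = 210.55→211, 0 + 165.75 = 165.75→166) → #D3D3A6
80%: (128 + 101.6 = 229.6→230, 128 + 101.6 = 229.6→230, 0 + 204 = 204→204) → #E6E6CC
82%: (128 + 104.14 = 232.14→232, 128 + 104.14 = 232.14→232, 0 + 209.1 = 209.1→209) → #E8E8D1
93%: (128 + 118.11 = 246.11→246, 128 + 118.11 = 246.11→246, 0 + 237.15 = 237.15→237) → #F6F6ED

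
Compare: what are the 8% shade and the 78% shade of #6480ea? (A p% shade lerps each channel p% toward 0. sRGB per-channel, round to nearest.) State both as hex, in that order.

#5c76d7, #161c33

#6480ea is rgb(100, 128, 234).
8% shade:
  R: 100 − 8 = 92 → 92
  G: 128 − 10.24 = 117.76 → 118
  B: 234 + 0.08×(0−234) = 234 − 18.72 = 215.28 → 215
  → #5c76d7
78% shade:
  R: 100 − 78 = 22 → 22
  G: 128 − 99.84 = 28.16 → 28
  B: 234 + 0.78×(0−234) = 234 − 182.52 = 51.48 → 51
  → #161c33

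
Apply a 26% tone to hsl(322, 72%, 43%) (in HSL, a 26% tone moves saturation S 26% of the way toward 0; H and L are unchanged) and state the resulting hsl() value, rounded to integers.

hsl(322, 53%, 43%)

S moves 26% from 72 toward 0: 72 − 18.72 = 53.28 → 53.
H and L are unchanged.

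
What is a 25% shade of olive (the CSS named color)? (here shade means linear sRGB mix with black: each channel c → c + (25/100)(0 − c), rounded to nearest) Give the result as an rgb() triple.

CSS olive is rgb(128, 128, 0).
Lerp each channel 25% toward 0:
  R: 128 + 0.25×(0−128) = 128 − 32 = 96 → 96
  G: 128 + 0.25×(0−128) = 128 − 32 = 96 → 96
  B: 0 + 0.25×(0−0) = 0 + 0 = 0 → 0

rgb(96, 96, 0)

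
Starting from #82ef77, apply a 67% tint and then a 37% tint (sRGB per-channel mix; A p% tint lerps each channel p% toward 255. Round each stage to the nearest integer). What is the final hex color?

#82ef77 is rgb(130, 239, 119).
Lerp each channel 67% toward 255:
  R: 130 + 0.67×(255−130) = 130 + 83.75 = 213.75 → 214
  G: 239 + 0.67×(255−239) = 239 + 10.72 = 249.72 → 250
  B: 119 + 0.67×(255−119) = 119 + 91.12 = 210.12 → 210
After the tint: rgb(214, 250, 210) = #d6fad2.
Lerp each channel 37% toward 255:
  R: 214 + 0.37×(255−214) = 214 + 15.17 = 229.17 → 229
  G: 250 + 0.37×(255−250) = 250 + 1.85 = 251.85 → 252
  B: 210 + 0.37×(255−210) = 210 + 16.65 = 226.65 → 227
rgb(229, 252, 227) = #e5fce3.

#e5fce3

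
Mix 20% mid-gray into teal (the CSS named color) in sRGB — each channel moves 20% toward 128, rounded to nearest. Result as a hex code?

CSS teal is rgb(0, 128, 128).
A 20% tone moves each channel 20% toward 128:
  R: 0 + 0.2×(128−0) = 0 + 25.6 = 25.6 → 26
  G: 128 + 0.2×(128−128) = 128 + 0 = 128 → 128
  B: 128 + 0.2×(128−128) = 128 + 0 = 128 → 128
rgb(26, 128, 128) = #1A8080.

#1A8080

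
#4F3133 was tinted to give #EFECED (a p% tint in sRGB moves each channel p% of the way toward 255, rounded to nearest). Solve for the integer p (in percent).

#4F3133 is rgb(79, 49, 51); #EFECED is rgb(239, 236, 237).
On the G channel (widest range): 236 ≈ 49 + (p/100)(255 − 49), so p ≈ 100×(236 − 49)/(255 − 49) = 18700/206 = 90.78.
p = 91 reproduces all three channels after rounding.

91%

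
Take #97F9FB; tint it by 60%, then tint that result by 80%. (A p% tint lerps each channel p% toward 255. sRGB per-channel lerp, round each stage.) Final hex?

#97F9FB is rgb(151, 249, 251).
Per channel, c → c + 0.6(255 − c):
  R: 151 + 0.6×(255−151) = 151 + 62.4 = 213.4 → 213
  G: 249 + 3.6 = 252.6 → 253
  B: 251 + 0.6×(255−251) = 251 + 2.4 = 253.4 → 253
After the tint: rgb(213, 253, 253) = #D5FDFD.
An 80% tint moves each channel 80% toward 255:
  R: 213 + 0.8×(255−213) = 213 + 33.6 = 246.6 → 247
  G: 253 + 0.8×(255−253) = 253 + 1.6 = 254.6 → 255
  B: 253 + 1.6 = 254.6 → 255
rgb(247, 255, 255) = #F7FFFF.

#F7FFFF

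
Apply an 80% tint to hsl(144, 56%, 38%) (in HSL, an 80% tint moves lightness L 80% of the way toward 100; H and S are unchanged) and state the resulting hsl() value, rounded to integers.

L moves 80% from 38 toward 100: 38 + 49.6 = 87.6 → 88.
H and S are unchanged.

hsl(144, 56%, 88%)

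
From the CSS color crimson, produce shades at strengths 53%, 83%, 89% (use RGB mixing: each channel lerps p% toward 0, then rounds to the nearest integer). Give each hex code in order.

#67091c, #25030a, #180207

CSS crimson is rgb(220, 20, 60).
53%: (220 − 116.6 = 103.4→103, 20 − 10.6 = 9.4→9, 60 − 31.8 = 28.2→28) → #67091c
83%: (220 − 182.6 = 37.4→37, 20 − 16.6 = 3.4→3, 60 − 49.8 = 10.2→10) → #25030a
89%: (220 − 195.8 = 24.2→24, 20 − 17.8 = 2.2→2, 60 − 53.4 = 6.6→7) → #180207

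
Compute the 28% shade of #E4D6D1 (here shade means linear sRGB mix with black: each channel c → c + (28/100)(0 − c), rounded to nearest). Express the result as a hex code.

#A49A96

#E4D6D1 is rgb(228, 214, 209).
Lerp each channel 28% toward 0:
  R: 228 − 63.84 = 164.16 → 164
  G: 214 − 59.92 = 154.08 → 154
  B: 209 + 0.28×(0−209) = 209 − 58.52 = 150.48 → 150
rgb(164, 154, 150) = #A49A96.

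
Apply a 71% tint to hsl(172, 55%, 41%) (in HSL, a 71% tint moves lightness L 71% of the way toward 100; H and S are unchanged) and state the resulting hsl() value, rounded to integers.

L moves 71% from 41 toward 100: 41 + 41.89 = 82.89 → 83.
H and S are unchanged.

hsl(172, 55%, 83%)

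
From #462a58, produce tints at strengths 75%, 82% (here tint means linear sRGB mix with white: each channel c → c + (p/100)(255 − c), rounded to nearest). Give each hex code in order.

#462a58 is rgb(70, 42, 88).
75%: (70 + 138.75 = 208.75→209, 42 + 159.75 = 201.75→202, 88 + 125.25 = 213.25→213) → #d1cad5
82%: (70 + 151.7 = 221.7→222, 42 + 174.66 = 216.66→217, 88 + 136.94 = 224.94→225) → #ded9e1

#d1cad5, #ded9e1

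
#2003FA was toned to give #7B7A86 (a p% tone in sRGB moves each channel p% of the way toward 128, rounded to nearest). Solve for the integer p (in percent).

#2003FA is rgb(32, 3, 250); #7B7A86 is rgb(123, 122, 134).
On the G channel (widest range): 122 ≈ 3 + (p/100)(128 − 3), so p ≈ 100×(122 − 3)/(128 − 3) = 11900/125 = 95.20.
p = 95 reproduces all three channels after rounding.

95%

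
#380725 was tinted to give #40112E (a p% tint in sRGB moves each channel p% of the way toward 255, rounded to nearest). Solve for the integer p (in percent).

4%

#380725 is rgb(56, 7, 37); #40112E is rgb(64, 17, 46).
On the G channel (widest range): 17 ≈ 7 + (p/100)(255 − 7), so p ≈ 100×(17 − 7)/(255 − 7) = 1000/248 = 4.03.
p = 4 reproduces all three channels after rounding.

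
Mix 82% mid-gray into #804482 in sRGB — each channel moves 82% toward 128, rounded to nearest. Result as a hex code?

#804482 is rgb(128, 68, 130).
An 82% tone moves each channel 82% toward 128:
  R: 128 + 0 = 128 → 128
  G: 68 + 49.2 = 117.2 → 117
  B: 130 − 1.64 = 128.36 → 128
rgb(128, 117, 128) = #807580.

#807580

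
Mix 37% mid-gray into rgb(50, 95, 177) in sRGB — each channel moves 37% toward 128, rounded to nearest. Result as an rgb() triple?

rgb(79, 107, 159)

Lerp each channel 37% toward 128:
  R: 50 + 0.37×(128−50) = 50 + 28.86 = 78.86 → 79
  G: 95 + 0.37×(128−95) = 95 + 12.21 = 107.21 → 107
  B: 177 − 18.13 = 158.87 → 159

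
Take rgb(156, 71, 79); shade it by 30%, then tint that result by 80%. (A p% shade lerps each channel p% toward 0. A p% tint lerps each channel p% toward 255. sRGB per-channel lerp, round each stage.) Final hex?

A 30% shade moves each channel 30% toward 0:
  R: 156 + 0.3×(0−156) = 156 − 46.8 = 109.2 → 109
  G: 71 + 0.3×(0−71) = 71 − 21.3 = 49.7 → 50
  B: 79 − 23.7 = 55.3 → 55
After the shade: rgb(109, 50, 55) = #6D3237.
Lerp each channel 80% toward 255:
  R: 109 + 0.8×(255−109) = 109 + 116.8 = 225.8 → 226
  G: 50 + 0.8×(255−50) = 50 + 164 = 214 → 214
  B: 55 + 0.8×(255−55) = 55 + 160 = 215 → 215
rgb(226, 214, 215) = #E2D6D7.

#E2D6D7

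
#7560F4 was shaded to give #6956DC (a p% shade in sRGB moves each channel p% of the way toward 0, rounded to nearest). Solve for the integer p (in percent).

10%

#7560F4 is rgb(117, 96, 244); #6956DC is rgb(105, 86, 220).
On the B channel (widest range): 220 ≈ 244 + (p/100)(0 − 244), so p ≈ 100×(220 − 244)/(0 − 244) = -2400/-244 = 9.84.
p = 10 reproduces all three channels after rounding.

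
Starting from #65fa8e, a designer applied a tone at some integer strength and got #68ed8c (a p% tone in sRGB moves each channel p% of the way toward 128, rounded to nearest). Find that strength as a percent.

#65fa8e is rgb(101, 250, 142); #68ed8c is rgb(104, 237, 140).
On the G channel (widest range): 237 ≈ 250 + (p/100)(128 − 250), so p ≈ 100×(237 − 250)/(128 − 250) = -1300/-122 = 10.66.
p = 11 reproduces all three channels after rounding.

11%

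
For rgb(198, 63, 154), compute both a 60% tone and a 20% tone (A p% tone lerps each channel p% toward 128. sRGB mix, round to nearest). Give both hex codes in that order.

60% tone:
  R: 198 + 0.6×(128−198) = 198 − 42 = 156 → 156
  G: 63 + 39 = 102 → 102
  B: 154 + 0.6×(128−154) = 154 − 15.6 = 138.4 → 138
  → #9c668a
20% tone:
  R: 198 + 0.2×(128−198) = 198 − 14 = 184 → 184
  G: 63 + 0.2×(128−63) = 63 + 13 = 76 → 76
  B: 154 − 5.2 = 148.8 → 149
  → #b84c95

#9c668a, #b84c95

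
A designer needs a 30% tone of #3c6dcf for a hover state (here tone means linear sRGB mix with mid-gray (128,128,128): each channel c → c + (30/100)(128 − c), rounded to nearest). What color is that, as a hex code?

#3c6dcf is rgb(60, 109, 207).
Lerp each channel 30% toward 128:
  R: 60 + 0.3×(128−60) = 60 + 20.4 = 80.4 → 80
  G: 109 + 0.3×(128−109) = 109 + 5.7 = 114.7 → 115
  B: 207 − 23.7 = 183.3 → 183
rgb(80, 115, 183) = #5073b7.

#5073b7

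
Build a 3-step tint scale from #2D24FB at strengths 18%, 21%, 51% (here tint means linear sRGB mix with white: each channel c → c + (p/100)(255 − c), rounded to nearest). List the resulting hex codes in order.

#2D24FB is rgb(45, 36, 251).
18%: (45 + 37.8 = 82.8→83, 36 + 39.42 = 75.42→75, 251 + 0.72 = 251.72→252) → #534BFC
21%: (45 + 44.1 = 89.1→89, 36 + 45.99 = 81.99→82, 251 + 0.84 = 251.84→252) → #5952FC
51%: (45 + 107.1 = 152.1→152, 36 + 111.69 = 147.69→148, 251 + 2.04 = 253.04→253) → #9894FD

#534BFC, #5952FC, #9894FD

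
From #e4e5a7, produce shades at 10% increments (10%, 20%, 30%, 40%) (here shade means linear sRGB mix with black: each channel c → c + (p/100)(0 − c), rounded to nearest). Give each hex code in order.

#e4e5a7 is rgb(228, 229, 167).
10%: (228 − 22.8 = 205.2→205, 229 − 22.9 = 206.1→206, 167 − 16.7 = 150.3→150) → #cdce96
20%: (228 − 45.6 = 182.4→182, 229 − 45.8 = 183.2→183, 167 − 33.4 = 133.6→134) → #b6b786
30%: (228 − 68.4 = 159.6→160, 229 − 68.7 = 160.3→160, 167 − 50.1 = 116.9→117) → #a0a075
40%: (228 − 91.2 = 136.8→137, 229 − 91.6 = 137.4→137, 167 − 66.8 = 100.2→100) → #898964

#cdce96, #b6b786, #a0a075, #898964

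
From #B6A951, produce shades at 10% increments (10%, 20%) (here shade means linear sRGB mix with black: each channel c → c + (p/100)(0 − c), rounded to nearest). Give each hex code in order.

#A49849, #928741

#B6A951 is rgb(182, 169, 81).
10%: (182 − 18.2 = 163.8→164, 169 − 16.9 = 152.1→152, 81 − 8.1 = 72.9→73) → #A49849
20%: (182 − 36.4 = 145.6→146, 169 − 33.8 = 135.2→135, 81 − 16.2 = 64.8→65) → #928741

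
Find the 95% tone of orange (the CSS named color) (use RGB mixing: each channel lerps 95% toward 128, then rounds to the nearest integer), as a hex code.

CSS orange is rgb(255, 165, 0).
Per channel, c → c + 0.95(128 − c):
  R: 255 + 0.95×(128−255) = 255 − 120.65 = 134.35 → 134
  G: 165 + 0.95×(128−165) = 165 − 35.15 = 129.85 → 130
  B: 0 + 0.95×(128−0) = 0 + 121.6 = 121.6 → 122
rgb(134, 130, 122) = #86827a.

#86827a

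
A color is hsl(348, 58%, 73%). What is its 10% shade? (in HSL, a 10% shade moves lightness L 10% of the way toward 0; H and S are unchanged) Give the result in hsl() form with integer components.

hsl(348, 58%, 66%)

L moves 10% from 73 toward 0: 73 − 7.3 = 65.7 → 66.
H and S are unchanged.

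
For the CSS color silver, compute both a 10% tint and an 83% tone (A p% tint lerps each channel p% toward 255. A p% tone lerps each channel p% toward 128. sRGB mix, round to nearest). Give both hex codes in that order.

#C6C6C6, #8B8B8B

CSS silver is rgb(192, 192, 192).
10% tint:
  R: 192 + 0.1×(255−192) = 192 + 6.3 = 198.3 → 198
  G: 192 + 0.1×(255−192) = 192 + 6.3 = 198.3 → 198
  B: 192 + 0.1×(255−192) = 192 + 6.3 = 198.3 → 198
  → #C6C6C6
83% tone:
  R: 192 + 0.83×(128−192) = 192 − 53.12 = 138.88 → 139
  G: 192 + 0.83×(128−192) = 192 − 53.12 = 138.88 → 139
  B: 192 + 0.83×(128−192) = 192 − 53.12 = 138.88 → 139
  → #8B8B8B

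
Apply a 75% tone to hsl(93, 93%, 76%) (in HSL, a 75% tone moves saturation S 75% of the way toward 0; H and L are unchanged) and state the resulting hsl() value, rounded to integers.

S moves 75% from 93 toward 0: 93 − 69.75 = 23.25 → 23.
H and L are unchanged.

hsl(93, 23%, 76%)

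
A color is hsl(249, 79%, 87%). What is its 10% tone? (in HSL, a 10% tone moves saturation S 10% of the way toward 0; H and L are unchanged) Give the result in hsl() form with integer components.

S moves 10% from 79 toward 0: 79 − 7.9 = 71.1 → 71.
H and L are unchanged.

hsl(249, 71%, 87%)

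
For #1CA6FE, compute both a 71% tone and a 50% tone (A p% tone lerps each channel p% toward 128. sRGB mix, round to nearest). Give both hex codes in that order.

#638BA5, #4E93BF

#1CA6FE is rgb(28, 166, 254).
71% tone:
  R: 28 + 0.71×(128−28) = 28 + 71 = 99 → 99
  G: 166 + 0.71×(128−166) = 166 − 26.98 = 139.02 → 139
  B: 254 − 89.46 = 164.54 → 165
  → #638BA5
50% tone:
  R: 28 + 50 = 78 → 78
  G: 166 + 0.5×(128−166) = 166 − 19 = 147 → 147
  B: 254 − 63 = 191 → 191
  → #4E93BF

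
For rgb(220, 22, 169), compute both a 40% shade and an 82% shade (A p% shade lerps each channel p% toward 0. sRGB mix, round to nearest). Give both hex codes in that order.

40% shade:
  R: 220 + 0.4×(0−220) = 220 − 88 = 132 → 132
  G: 22 − 8.8 = 13.2 → 13
  B: 169 + 0.4×(0−169) = 169 − 67.6 = 101.4 → 101
  → #840D65
82% shade:
  R: 220 − 180.4 = 39.6 → 40
  G: 22 + 0.82×(0−22) = 22 − 18.04 = 3.96 → 4
  B: 169 + 0.82×(0−169) = 169 − 138.58 = 30.42 → 30
  → #28041E

#840D65, #28041E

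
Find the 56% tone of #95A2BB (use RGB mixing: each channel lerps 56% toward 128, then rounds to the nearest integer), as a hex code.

#898F9A

#95A2BB is rgb(149, 162, 187).
A 56% tone moves each channel 56% toward 128:
  R: 149 + 0.56×(128−149) = 149 − 11.76 = 137.24 → 137
  G: 162 − 19.04 = 142.96 → 143
  B: 187 + 0.56×(128−187) = 187 − 33.04 = 153.96 → 154
rgb(137, 143, 154) = #898F9A.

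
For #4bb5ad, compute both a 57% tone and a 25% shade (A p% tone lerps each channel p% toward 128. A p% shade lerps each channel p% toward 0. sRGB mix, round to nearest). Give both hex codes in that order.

#4bb5ad is rgb(75, 181, 173).
57% tone:
  R: 75 + 0.57×(128−75) = 75 + 30.21 = 105.21 → 105
  G: 181 + 0.57×(128−181) = 181 − 30.21 = 150.79 → 151
  B: 173 − 25.65 = 147.35 → 147
  → #699793
25% shade:
  R: 75 + 0.25×(0−75) = 75 − 18.75 = 56.25 → 56
  G: 181 − 45.25 = 135.75 → 136
  B: 173 + 0.25×(0−173) = 173 − 43.25 = 129.75 → 130
  → #388882

#699793, #388882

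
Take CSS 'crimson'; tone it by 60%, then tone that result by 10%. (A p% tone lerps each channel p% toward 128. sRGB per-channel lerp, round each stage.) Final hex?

#a15968

CSS crimson is rgb(220, 20, 60).
Per channel, c → c + 0.6(128 − c):
  R: 220 − 55.2 = 164.8 → 165
  G: 20 + 64.8 = 84.8 → 85
  B: 60 + 40.8 = 100.8 → 101
After the tone: rgb(165, 85, 101) = #a55565.
A 10% tone moves each channel 10% toward 128:
  R: 165 + 0.1×(128−165) = 165 − 3.7 = 161.3 → 161
  G: 85 + 0.1×(128−85) = 85 + 4.3 = 89.3 → 89
  B: 101 + 0.1×(128−101) = 101 + 2.7 = 103.7 → 104
rgb(161, 89, 104) = #a15968.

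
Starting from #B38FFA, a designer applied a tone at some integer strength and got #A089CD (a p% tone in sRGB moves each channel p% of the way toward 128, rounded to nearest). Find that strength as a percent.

#B38FFA is rgb(179, 143, 250); #A089CD is rgb(160, 137, 205).
On the B channel (widest range): 205 ≈ 250 + (p/100)(128 − 250), so p ≈ 100×(205 − 250)/(128 − 250) = -4500/-122 = 36.89.
p = 37 reproduces all three channels after rounding.

37%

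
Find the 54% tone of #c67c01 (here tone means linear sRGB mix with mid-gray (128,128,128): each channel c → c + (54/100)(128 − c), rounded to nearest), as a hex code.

#c67c01 is rgb(198, 124, 1).
Per channel, c → c + 0.54(128 − c):
  R: 198 + 0.54×(128−198) = 198 − 37.8 = 160.2 → 160
  G: 124 + 0.54×(128−124) = 124 + 2.16 = 126.16 → 126
  B: 1 + 0.54×(128−1) = 1 + 68.58 = 69.58 → 70
rgb(160, 126, 70) = #a07e46.

#a07e46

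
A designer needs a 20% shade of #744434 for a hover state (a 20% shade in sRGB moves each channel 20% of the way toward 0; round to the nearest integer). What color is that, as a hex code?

#744434 is rgb(116, 68, 52).
Lerp each channel 20% toward 0:
  R: 116 − 23.2 = 92.8 → 93
  G: 68 − 13.6 = 54.4 → 54
  B: 52 + 0.2×(0−52) = 52 − 10.4 = 41.6 → 42
rgb(93, 54, 42) = #5d362a.

#5d362a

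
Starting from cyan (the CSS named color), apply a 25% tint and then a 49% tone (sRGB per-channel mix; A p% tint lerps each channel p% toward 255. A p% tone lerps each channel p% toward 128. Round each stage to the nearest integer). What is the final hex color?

CSS cyan is rgb(0, 255, 255).
Per channel, c → c + 0.25(255 − c):
  R: 0 + 0.25×(255−0) = 0 + 63.75 = 63.75 → 64
  G: 255 + 0 = 255 → 255
  B: 255 + 0.25×(255−255) = 255 + 0 = 255 → 255
After the tint: rgb(64, 255, 255) = #40ffff.
Per channel, c → c + 0.49(128 − c):
  R: 64 + 31.36 = 95.36 → 95
  G: 255 + 0.49×(128−255) = 255 − 62.23 = 192.77 → 193
  B: 255 + 0.49×(128−255) = 255 − 62.23 = 192.77 → 193
rgb(95, 193, 193) = #5fc1c1.

#5fc1c1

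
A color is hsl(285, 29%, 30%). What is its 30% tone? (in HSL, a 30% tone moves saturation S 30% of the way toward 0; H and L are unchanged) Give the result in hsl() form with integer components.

hsl(285, 20%, 30%)

S moves 30% from 29 toward 0: 29 − 8.7 = 20.3 → 20.
H and L are unchanged.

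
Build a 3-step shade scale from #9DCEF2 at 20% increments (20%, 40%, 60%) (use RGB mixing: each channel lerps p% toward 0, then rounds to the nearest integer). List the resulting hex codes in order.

#9DCEF2 is rgb(157, 206, 242).
20%: (157 − 31.4 = 125.6→126, 206 − 41.2 = 164.8→165, 242 − 48.4 = 193.6→194) → #7EA5C2
40%: (157 − 62.8 = 94.2→94, 206 − 82.4 = 123.6→124, 242 − 96.8 = 145.2→145) → #5E7C91
60%: (157 − 94.2 = 62.8→63, 206 − 123.6 = 82.4→82, 242 − 145.2 = 96.8→97) → #3F5261

#7EA5C2, #5E7C91, #3F5261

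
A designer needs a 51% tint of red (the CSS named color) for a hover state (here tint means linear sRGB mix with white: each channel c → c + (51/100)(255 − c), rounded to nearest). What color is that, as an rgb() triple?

rgb(255, 130, 130)

CSS red is rgb(255, 0, 0).
A 51% tint moves each channel 51% toward 255:
  R: 255 + 0 = 255 → 255
  G: 0 + 130.05 = 130.05 → 130
  B: 0 + 0.51×(255−0) = 0 + 130.05 = 130.05 → 130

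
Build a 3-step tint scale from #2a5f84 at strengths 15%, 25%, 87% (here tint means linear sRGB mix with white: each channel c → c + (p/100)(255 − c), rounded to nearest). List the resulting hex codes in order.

#2a5f84 is rgb(42, 95, 132).
15%: (42 + 31.95 = 73.95→74, 95 + 24 = 119→119, 132 + 18.45 = 150.45→150) → #4a7796
25%: (42 + 53.25 = 95.25→95, 95 + 40 = 135→135, 132 + 30.75 = 162.75→163) → #5f87a3
87%: (42 + 185.31 = 227.31→227, 95 + 139.2 = 234.2→234, 132 + 107.01 = 239.01→239) → #e3eaef

#4a7796, #5f87a3, #e3eaef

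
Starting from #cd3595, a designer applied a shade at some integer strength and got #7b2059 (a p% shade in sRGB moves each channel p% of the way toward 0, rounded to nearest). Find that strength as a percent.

#cd3595 is rgb(205, 53, 149); #7b2059 is rgb(123, 32, 89).
On the R channel (widest range): 123 ≈ 205 + (p/100)(0 − 205), so p ≈ 100×(123 − 205)/(0 − 205) = -8200/-205 = 40.00.
p = 40 reproduces all three channels after rounding.

40%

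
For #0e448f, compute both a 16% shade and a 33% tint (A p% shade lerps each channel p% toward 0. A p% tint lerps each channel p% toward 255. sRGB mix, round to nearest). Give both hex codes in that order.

#0e448f is rgb(14, 68, 143).
16% shade:
  R: 14 + 0.16×(0−14) = 14 − 2.24 = 11.76 → 12
  G: 68 + 0.16×(0−68) = 68 − 10.88 = 57.12 → 57
  B: 143 − 22.88 = 120.12 → 120
  → #0c3978
33% tint:
  R: 14 + 79.53 = 93.53 → 94
  G: 68 + 61.71 = 129.71 → 130
  B: 143 + 0.33×(255−143) = 143 + 36.96 = 179.96 → 180
  → #5e82b4

#0c3978, #5e82b4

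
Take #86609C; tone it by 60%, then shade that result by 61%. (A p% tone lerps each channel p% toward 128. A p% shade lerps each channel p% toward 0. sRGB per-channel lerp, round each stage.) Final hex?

#332D36

#86609C is rgb(134, 96, 156).
Lerp each channel 60% toward 128:
  R: 134 − 3.6 = 130.4 → 130
  G: 96 + 19.2 = 115.2 → 115
  B: 156 − 16.8 = 139.2 → 139
After the tone: rgb(130, 115, 139) = #82738B.
Per channel, c → c + 0.61(0 − c):
  R: 130 + 0.61×(0−130) = 130 − 79.3 = 50.7 → 51
  G: 115 − 70.15 = 44.85 → 45
  B: 139 + 0.61×(0−139) = 139 − 84.79 = 54.21 → 54
rgb(51, 45, 54) = #332D36.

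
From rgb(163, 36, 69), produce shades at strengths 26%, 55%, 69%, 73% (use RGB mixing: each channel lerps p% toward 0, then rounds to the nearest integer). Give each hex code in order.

26%: (163 − 42.38 = 120.62→121, 36 − 9.36 = 26.64→27, 69 − 17.94 = 51.06→51) → #791b33
55%: (163 − 89.65 = 73.35→73, 36 − 19.8 = 16.2→16, 69 − 37.95 = 31.05→31) → #49101f
69%: (163 − 112.47 = 50.53→51, 36 − 24.84 = 11.16→11, 69 − 47.61 = 21.39→21) → #330b15
73%: (163 − 118.99 = 44.01→44, 36 − 26.28 = 9.72→10, 69 − 50.37 = 18.63→19) → #2c0a13

#791b33, #49101f, #330b15, #2c0a13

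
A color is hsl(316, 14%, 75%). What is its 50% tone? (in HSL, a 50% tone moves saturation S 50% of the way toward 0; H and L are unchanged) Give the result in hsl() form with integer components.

S moves 50% from 14 toward 0: 14 − 7 = 7 → 7.
H and L are unchanged.

hsl(316, 7%, 75%)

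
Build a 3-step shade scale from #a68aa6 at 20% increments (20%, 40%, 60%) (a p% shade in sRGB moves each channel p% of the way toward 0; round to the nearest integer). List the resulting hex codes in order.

#a68aa6 is rgb(166, 138, 166).
20%: (166 − 33.2 = 132.8→133, 138 − 27.6 = 110.4→110, 166 − 33.2 = 132.8→133) → #856e85
40%: (166 − 66.4 = 99.6→100, 138 − 55.2 = 82.8→83, 166 − 66.4 = 99.6→100) → #645364
60%: (166 − 99.6 = 66.4→66, 138 − 82.8 = 55.2→55, 166 − 99.6 = 66.4→66) → #423742

#856e85, #645364, #423742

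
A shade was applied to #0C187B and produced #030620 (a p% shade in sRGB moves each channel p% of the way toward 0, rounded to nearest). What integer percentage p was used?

74%

#0C187B is rgb(12, 24, 123); #030620 is rgb(3, 6, 32).
On the B channel (widest range): 32 ≈ 123 + (p/100)(0 − 123), so p ≈ 100×(32 − 123)/(0 − 123) = -9100/-123 = 73.98.
p = 74 reproduces all three channels after rounding.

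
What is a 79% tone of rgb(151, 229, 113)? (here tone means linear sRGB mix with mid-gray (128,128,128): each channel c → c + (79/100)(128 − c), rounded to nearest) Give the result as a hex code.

#85957d

Per channel, c → c + 0.79(128 − c):
  R: 151 + 0.79×(128−151) = 151 − 18.17 = 132.83 → 133
  G: 229 + 0.79×(128−229) = 229 − 79.79 = 149.21 → 149
  B: 113 + 0.79×(128−113) = 113 + 11.85 = 124.85 → 125
rgb(133, 149, 125) = #85957d.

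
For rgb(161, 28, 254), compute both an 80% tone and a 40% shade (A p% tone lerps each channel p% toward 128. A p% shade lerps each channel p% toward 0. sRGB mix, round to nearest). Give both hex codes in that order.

#876C99, #611198

80% tone:
  R: 161 − 26.4 = 134.6 → 135
  G: 28 + 0.8×(128−28) = 28 + 80 = 108 → 108
  B: 254 + 0.8×(128−254) = 254 − 100.8 = 153.2 → 153
  → #876C99
40% shade:
  R: 161 + 0.4×(0−161) = 161 − 64.4 = 96.6 → 97
  G: 28 − 11.2 = 16.8 → 17
  B: 254 − 101.6 = 152.4 → 152
  → #611198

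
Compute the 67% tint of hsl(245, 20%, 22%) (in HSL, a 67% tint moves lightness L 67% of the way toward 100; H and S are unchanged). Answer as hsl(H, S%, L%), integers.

hsl(245, 20%, 74%)

L moves 67% from 22 toward 100: 22 + 52.26 = 74.26 → 74.
H and S are unchanged.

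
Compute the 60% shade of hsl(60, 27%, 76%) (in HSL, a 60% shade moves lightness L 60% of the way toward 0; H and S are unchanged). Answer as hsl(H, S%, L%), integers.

L moves 60% from 76 toward 0: 76 − 45.6 = 30.4 → 30.
H and S are unchanged.

hsl(60, 27%, 30%)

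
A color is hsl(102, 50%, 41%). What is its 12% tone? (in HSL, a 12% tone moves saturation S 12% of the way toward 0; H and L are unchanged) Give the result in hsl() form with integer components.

hsl(102, 44%, 41%)

S moves 12% from 50 toward 0: 50 − 6 = 44 → 44.
H and L are unchanged.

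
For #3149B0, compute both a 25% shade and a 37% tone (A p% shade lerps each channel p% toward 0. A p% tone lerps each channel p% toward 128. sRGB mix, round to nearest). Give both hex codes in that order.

#3149B0 is rgb(49, 73, 176).
25% shade:
  R: 49 + 0.25×(0−49) = 49 − 12.25 = 36.75 → 37
  G: 73 + 0.25×(0−73) = 73 − 18.25 = 54.75 → 55
  B: 176 − 44 = 132 → 132
  → #253784
37% tone:
  R: 49 + 0.37×(128−49) = 49 + 29.23 = 78.23 → 78
  G: 73 + 0.37×(128−73) = 73 + 20.35 = 93.35 → 93
  B: 176 + 0.37×(128−176) = 176 − 17.76 = 158.24 → 158
  → #4E5D9E

#253784, #4E5D9E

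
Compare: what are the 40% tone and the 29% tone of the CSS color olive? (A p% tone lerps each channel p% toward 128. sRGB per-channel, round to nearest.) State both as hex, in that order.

#808033, #808025

CSS olive is rgb(128, 128, 0).
40% tone:
  R: 128 + 0 = 128 → 128
  G: 128 + 0.4×(128−128) = 128 + 0 = 128 → 128
  B: 0 + 0.4×(128−0) = 0 + 51.2 = 51.2 → 51
  → #808033
29% tone:
  R: 128 + 0.29×(128−128) = 128 + 0 = 128 → 128
  G: 128 + 0.29×(128−128) = 128 + 0 = 128 → 128
  B: 0 + 0.29×(128−0) = 0 + 37.12 = 37.12 → 37
  → #808025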